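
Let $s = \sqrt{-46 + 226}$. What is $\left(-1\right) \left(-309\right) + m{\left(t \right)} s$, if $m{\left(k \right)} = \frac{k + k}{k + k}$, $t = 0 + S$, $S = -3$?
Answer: $309 + 6 \sqrt{5} \approx 322.42$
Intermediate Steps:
$s = 6 \sqrt{5}$ ($s = \sqrt{180} = 6 \sqrt{5} \approx 13.416$)
$t = -3$ ($t = 0 - 3 = -3$)
$m{\left(k \right)} = 1$ ($m{\left(k \right)} = \frac{2 k}{2 k} = 2 k \frac{1}{2 k} = 1$)
$\left(-1\right) \left(-309\right) + m{\left(t \right)} s = \left(-1\right) \left(-309\right) + 1 \cdot 6 \sqrt{5} = 309 + 6 \sqrt{5}$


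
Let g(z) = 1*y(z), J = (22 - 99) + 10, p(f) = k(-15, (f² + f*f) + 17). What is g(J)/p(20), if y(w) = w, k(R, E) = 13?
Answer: -67/13 ≈ -5.1538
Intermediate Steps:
p(f) = 13
J = -67 (J = -77 + 10 = -67)
g(z) = z (g(z) = 1*z = z)
g(J)/p(20) = -67/13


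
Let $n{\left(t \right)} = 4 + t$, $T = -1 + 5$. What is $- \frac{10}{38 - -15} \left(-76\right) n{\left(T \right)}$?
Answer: $\frac{6080}{53} \approx 114.72$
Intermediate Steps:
$T = 4$
$- \frac{10}{38 - -15} \left(-76\right) n{\left(T \right)} = - \frac{10}{38 - -15} \left(-76\right) \left(4 + 4\right) = - \frac{10}{38 + 15} \left(-76\right) 8 = - \frac{10}{53} \left(-76\right) 8 = \left(-10\right) \frac{1}{53} \left(-76\right) 8 = \left(- \frac{10}{53}\right) \left(-76\right) 8 = \frac{760}{53} \cdot 8 = \frac{6080}{53}$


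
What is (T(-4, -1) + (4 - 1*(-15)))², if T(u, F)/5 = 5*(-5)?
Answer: 11236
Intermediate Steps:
T(u, F) = -125 (T(u, F) = 5*(5*(-5)) = 5*(-25) = -125)
(T(-4, -1) + (4 - 1*(-15)))² = (-125 + (4 - 1*(-15)))² = (-125 + (4 + 15))² = (-125 + 19)² = (-106)² = 11236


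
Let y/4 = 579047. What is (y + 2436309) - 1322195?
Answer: 3430302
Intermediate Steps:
y = 2316188 (y = 4*579047 = 2316188)
(y + 2436309) - 1322195 = (2316188 + 2436309) - 1322195 = 4752497 - 1322195 = 3430302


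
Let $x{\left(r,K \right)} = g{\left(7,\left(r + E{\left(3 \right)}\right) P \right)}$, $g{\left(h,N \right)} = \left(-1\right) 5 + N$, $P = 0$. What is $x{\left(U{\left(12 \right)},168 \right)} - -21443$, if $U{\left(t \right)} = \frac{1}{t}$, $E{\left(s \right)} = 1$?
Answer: $21438$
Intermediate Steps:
$g{\left(h,N \right)} = -5 + N$
$x{\left(r,K \right)} = -5$ ($x{\left(r,K \right)} = -5 + \left(r + 1\right) 0 = -5 + \left(1 + r\right) 0 = -5 + 0 = -5$)
$x{\left(U{\left(12 \right)},168 \right)} - -21443 = -5 - -21443 = -5 + 21443 = 21438$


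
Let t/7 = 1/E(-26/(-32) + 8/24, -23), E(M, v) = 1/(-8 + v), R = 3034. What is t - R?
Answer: -3251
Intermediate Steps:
t = -217 (t = 7/(1/(-8 - 23)) = 7/(1/(-31)) = 7/(-1/31) = 7*(-31) = -217)
t - R = -217 - 1*3034 = -217 - 3034 = -3251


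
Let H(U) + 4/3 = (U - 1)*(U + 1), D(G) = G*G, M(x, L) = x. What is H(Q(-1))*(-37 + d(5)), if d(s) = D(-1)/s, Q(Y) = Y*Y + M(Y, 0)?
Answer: 1288/15 ≈ 85.867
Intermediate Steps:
D(G) = G²
Q(Y) = Y + Y² (Q(Y) = Y*Y + Y = Y² + Y = Y + Y²)
H(U) = -4/3 + (1 + U)*(-1 + U) (H(U) = -4/3 + (U - 1)*(U + 1) = -4/3 + (-1 + U)*(1 + U) = -4/3 + (1 + U)*(-1 + U))
d(s) = 1/s (d(s) = (-1)²/s = 1/s)
H(Q(-1))*(-37 + d(5)) = (-7/3 + (-(1 - 1))²)*(-37 + 1/5) = (-7/3 + (-1*0)²)*(-37 + ⅕) = (-7/3 + 0²)*(-184/5) = (-7/3 + 0)*(-184/5) = -7/3*(-184/5) = 1288/15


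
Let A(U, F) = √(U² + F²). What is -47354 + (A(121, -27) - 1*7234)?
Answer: -54588 + √15370 ≈ -54464.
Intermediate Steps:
A(U, F) = √(F² + U²)
-47354 + (A(121, -27) - 1*7234) = -47354 + (√((-27)² + 121²) - 1*7234) = -47354 + (√(729 + 14641) - 7234) = -47354 + (√15370 - 7234) = -47354 + (-7234 + √15370) = -54588 + √15370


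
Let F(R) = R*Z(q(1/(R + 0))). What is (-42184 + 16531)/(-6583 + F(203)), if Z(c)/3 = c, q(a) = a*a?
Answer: 5207559/1336346 ≈ 3.8969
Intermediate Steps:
q(a) = a**2
Z(c) = 3*c
F(R) = 3/R (F(R) = R*(3*(1/(R + 0))**2) = R*(3*(1/R)**2) = R*(3/R**2) = 3/R)
(-42184 + 16531)/(-6583 + F(203)) = (-42184 + 16531)/(-6583 + 3/203) = -25653/(-6583 + 3*(1/203)) = -25653/(-6583 + 3/203) = -25653/(-1336346/203) = -25653*(-203/1336346) = 5207559/1336346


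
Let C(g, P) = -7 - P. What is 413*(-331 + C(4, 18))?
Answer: -147028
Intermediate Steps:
413*(-331 + C(4, 18)) = 413*(-331 + (-7 - 1*18)) = 413*(-331 + (-7 - 18)) = 413*(-331 - 25) = 413*(-356) = -147028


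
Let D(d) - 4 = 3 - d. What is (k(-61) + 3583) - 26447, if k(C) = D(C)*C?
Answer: -27012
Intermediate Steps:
D(d) = 7 - d (D(d) = 4 + (3 - d) = 7 - d)
k(C) = C*(7 - C) (k(C) = (7 - C)*C = C*(7 - C))
(k(-61) + 3583) - 26447 = (-61*(7 - 1*(-61)) + 3583) - 26447 = (-61*(7 + 61) + 3583) - 26447 = (-61*68 + 3583) - 26447 = (-4148 + 3583) - 26447 = -565 - 26447 = -27012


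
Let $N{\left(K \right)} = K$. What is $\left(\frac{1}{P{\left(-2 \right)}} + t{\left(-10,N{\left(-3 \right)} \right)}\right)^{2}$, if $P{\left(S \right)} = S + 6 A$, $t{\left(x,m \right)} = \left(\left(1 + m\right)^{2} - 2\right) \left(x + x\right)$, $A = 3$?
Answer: $\frac{408321}{256} \approx 1595.0$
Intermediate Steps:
$t{\left(x,m \right)} = 2 x \left(-2 + \left(1 + m\right)^{2}\right)$ ($t{\left(x,m \right)} = \left(-2 + \left(1 + m\right)^{2}\right) 2 x = 2 x \left(-2 + \left(1 + m\right)^{2}\right)$)
$P{\left(S \right)} = 18 + S$ ($P{\left(S \right)} = S + 6 \cdot 3 = S + 18 = 18 + S$)
$\left(\frac{1}{P{\left(-2 \right)}} + t{\left(-10,N{\left(-3 \right)} \right)}\right)^{2} = \left(\frac{1}{18 - 2} + 2 \left(-10\right) \left(-2 + \left(1 - 3\right)^{2}\right)\right)^{2} = \left(\frac{1}{16} + 2 \left(-10\right) \left(-2 + \left(-2\right)^{2}\right)\right)^{2} = \left(\frac{1}{16} + 2 \left(-10\right) \left(-2 + 4\right)\right)^{2} = \left(\frac{1}{16} + 2 \left(-10\right) 2\right)^{2} = \left(\frac{1}{16} - 40\right)^{2} = \left(- \frac{639}{16}\right)^{2} = \frac{408321}{256}$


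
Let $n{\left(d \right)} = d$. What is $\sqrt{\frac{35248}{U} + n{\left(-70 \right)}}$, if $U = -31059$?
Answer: $\frac{i \sqrt{7624563478}}{10353} \approx 8.4341 i$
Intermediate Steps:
$\sqrt{\frac{35248}{U} + n{\left(-70 \right)}} = \sqrt{\frac{35248}{-31059} - 70} = \sqrt{35248 \left(- \frac{1}{31059}\right) - 70} = \sqrt{- \frac{35248}{31059} - 70} = \sqrt{- \frac{2209378}{31059}} = \frac{i \sqrt{7624563478}}{10353}$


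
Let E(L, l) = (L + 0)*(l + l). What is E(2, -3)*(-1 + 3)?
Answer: -24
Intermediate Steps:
E(L, l) = 2*L*l (E(L, l) = L*(2*l) = 2*L*l)
E(2, -3)*(-1 + 3) = (2*2*(-3))*(-1 + 3) = -12*2 = -24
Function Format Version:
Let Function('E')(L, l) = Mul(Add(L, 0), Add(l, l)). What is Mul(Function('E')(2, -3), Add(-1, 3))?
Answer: -24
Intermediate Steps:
Function('E')(L, l) = Mul(2, L, l) (Function('E')(L, l) = Mul(L, Mul(2, l)) = Mul(2, L, l))
Mul(Function('E')(2, -3), Add(-1, 3)) = Mul(Mul(2, 2, -3), Add(-1, 3)) = Mul(-12, 2) = -24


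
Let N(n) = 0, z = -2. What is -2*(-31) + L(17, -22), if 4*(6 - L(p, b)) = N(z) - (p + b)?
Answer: 267/4 ≈ 66.750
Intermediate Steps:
L(p, b) = 6 + b/4 + p/4 (L(p, b) = 6 - (0 - (p + b))/4 = 6 - (0 - (b + p))/4 = 6 - (0 + (-b - p))/4 = 6 - (-b - p)/4 = 6 + (b/4 + p/4) = 6 + b/4 + p/4)
-2*(-31) + L(17, -22) = -2*(-31) + (6 + (1/4)*(-22) + (1/4)*17) = 62 + (6 - 11/2 + 17/4) = 62 + 19/4 = 267/4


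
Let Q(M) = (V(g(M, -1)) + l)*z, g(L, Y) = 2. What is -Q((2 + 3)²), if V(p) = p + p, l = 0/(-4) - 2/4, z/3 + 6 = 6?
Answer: 0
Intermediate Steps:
z = 0 (z = -18 + 3*6 = -18 + 18 = 0)
l = -½ (l = 0*(-¼) - 2*¼ = 0 - ½ = -½ ≈ -0.50000)
V(p) = 2*p
Q(M) = 0 (Q(M) = (2*2 - ½)*0 = (4 - ½)*0 = (7/2)*0 = 0)
-Q((2 + 3)²) = -1*0 = 0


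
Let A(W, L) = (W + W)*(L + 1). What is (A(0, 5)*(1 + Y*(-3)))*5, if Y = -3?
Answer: 0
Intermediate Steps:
A(W, L) = 2*W*(1 + L) (A(W, L) = (2*W)*(1 + L) = 2*W*(1 + L))
(A(0, 5)*(1 + Y*(-3)))*5 = ((2*0*(1 + 5))*(1 - 3*(-3)))*5 = ((2*0*6)*(1 + 9))*5 = (0*10)*5 = 0*5 = 0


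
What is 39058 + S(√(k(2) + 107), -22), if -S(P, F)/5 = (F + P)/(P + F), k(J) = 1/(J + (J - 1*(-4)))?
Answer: 39053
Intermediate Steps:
k(J) = 1/(4 + 2*J) (k(J) = 1/(J + (J + 4)) = 1/(J + (4 + J)) = 1/(4 + 2*J))
S(P, F) = -5 (S(P, F) = -5*(F + P)/(P + F) = -5*(F + P)/(F + P) = -5*1 = -5)
39058 + S(√(k(2) + 107), -22) = 39058 - 5 = 39053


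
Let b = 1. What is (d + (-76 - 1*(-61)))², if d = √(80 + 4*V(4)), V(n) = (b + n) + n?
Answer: 341 - 60*√29 ≈ 17.890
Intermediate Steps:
V(n) = 1 + 2*n (V(n) = (1 + n) + n = 1 + 2*n)
d = 2*√29 (d = √(80 + 4*(1 + 2*4)) = √(80 + 4*(1 + 8)) = √(80 + 4*9) = √(80 + 36) = √116 = 2*√29 ≈ 10.770)
(d + (-76 - 1*(-61)))² = (2*√29 + (-76 - 1*(-61)))² = (2*√29 + (-76 + 61))² = (2*√29 - 15)² = (-15 + 2*√29)²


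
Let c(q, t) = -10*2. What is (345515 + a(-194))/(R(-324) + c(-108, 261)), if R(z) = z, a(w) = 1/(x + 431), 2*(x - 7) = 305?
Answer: -408053217/406264 ≈ -1004.4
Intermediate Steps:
x = 319/2 (x = 7 + (½)*305 = 7 + 305/2 = 319/2 ≈ 159.50)
c(q, t) = -20
a(w) = 2/1181 (a(w) = 1/(319/2 + 431) = 1/(1181/2) = 2/1181)
(345515 + a(-194))/(R(-324) + c(-108, 261)) = (345515 + 2/1181)/(-324 - 20) = (408053217/1181)/(-344) = (408053217/1181)*(-1/344) = -408053217/406264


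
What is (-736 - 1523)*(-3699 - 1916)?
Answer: 12684285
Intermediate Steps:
(-736 - 1523)*(-3699 - 1916) = -2259*(-5615) = 12684285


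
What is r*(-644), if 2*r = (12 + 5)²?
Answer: -93058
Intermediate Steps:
r = 289/2 (r = (12 + 5)²/2 = (½)*17² = (½)*289 = 289/2 ≈ 144.50)
r*(-644) = (289/2)*(-644) = -93058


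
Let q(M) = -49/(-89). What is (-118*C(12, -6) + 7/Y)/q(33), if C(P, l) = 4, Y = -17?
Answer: -714759/833 ≈ -858.05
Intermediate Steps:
q(M) = 49/89 (q(M) = -49*(-1/89) = 49/89)
(-118*C(12, -6) + 7/Y)/q(33) = (-118*4 + 7/(-17))/(49/89) = (-472 + 7*(-1/17))*(89/49) = (-472 - 7/17)*(89/49) = -8031/17*89/49 = -714759/833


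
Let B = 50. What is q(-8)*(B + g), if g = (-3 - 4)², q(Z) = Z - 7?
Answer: -1485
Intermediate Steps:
q(Z) = -7 + Z
g = 49 (g = (-7)² = 49)
q(-8)*(B + g) = (-7 - 8)*(50 + 49) = -15*99 = -1485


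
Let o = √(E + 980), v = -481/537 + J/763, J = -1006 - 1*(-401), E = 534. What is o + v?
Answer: -691888/409731 + √1514 ≈ 37.221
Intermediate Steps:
J = -605 (J = -1006 + 401 = -605)
v = -691888/409731 (v = -481/537 - 605/763 = -691888/409731 ≈ -1.6886)
o = √1514 (o = √(534 + 980) = √1514 ≈ 38.910)
o + v = √1514 - 691888/409731 = -691888/409731 + √1514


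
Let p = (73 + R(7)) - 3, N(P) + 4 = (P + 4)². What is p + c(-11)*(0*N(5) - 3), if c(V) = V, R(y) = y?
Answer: 110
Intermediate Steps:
N(P) = -4 + (4 + P)² (N(P) = -4 + (P + 4)² = -4 + (4 + P)²)
p = 77 (p = (73 + 7) - 3 = 80 - 3 = 77)
p + c(-11)*(0*N(5) - 3) = 77 - 11*(0*(-4 + (4 + 5)²) - 3) = 77 - 11*(0*(-4 + 9²) - 3) = 77 - 11*(0*(-4 + 81) - 3) = 77 - 11*(0*77 - 3) = 77 - 11*(0 - 3) = 77 - 11*(-3) = 77 + 33 = 110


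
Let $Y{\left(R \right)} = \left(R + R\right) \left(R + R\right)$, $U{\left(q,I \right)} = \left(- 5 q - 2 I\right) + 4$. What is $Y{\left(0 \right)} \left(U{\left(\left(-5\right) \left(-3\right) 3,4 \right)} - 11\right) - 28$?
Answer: $-28$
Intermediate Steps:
$U{\left(q,I \right)} = 4 - 5 q - 2 I$
$Y{\left(R \right)} = 4 R^{2}$ ($Y{\left(R \right)} = 2 R 2 R = 4 R^{2}$)
$Y{\left(0 \right)} \left(U{\left(\left(-5\right) \left(-3\right) 3,4 \right)} - 11\right) - 28 = 4 \cdot 0^{2} \left(\left(4 - 5 \left(-5\right) \left(-3\right) 3 - 8\right) - 11\right) - 28 = 4 \cdot 0 \left(\left(4 - 5 \cdot 15 \cdot 3 - 8\right) - 11\right) - 28 = 0 \left(\left(4 - 225 - 8\right) - 11\right) - 28 = 0 \left(-229 - 11\right) - 28 = 0 \left(-240\right) - 28 = 0 - 28 = -28$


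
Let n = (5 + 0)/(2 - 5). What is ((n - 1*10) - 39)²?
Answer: 23104/9 ≈ 2567.1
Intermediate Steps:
n = -5/3 (n = 5/(-3) = 5*(-⅓) = -5/3 ≈ -1.6667)
((n - 1*10) - 39)² = ((-5/3 - 1*10) - 39)² = ((-5/3 - 10) - 39)² = (-35/3 - 39)² = (-152/3)² = 23104/9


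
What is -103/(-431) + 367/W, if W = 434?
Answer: 202879/187054 ≈ 1.0846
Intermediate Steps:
-103/(-431) + 367/W = -103/(-431) + 367/434 = -103*(-1/431) + 367*(1/434) = 103/431 + 367/434 = 202879/187054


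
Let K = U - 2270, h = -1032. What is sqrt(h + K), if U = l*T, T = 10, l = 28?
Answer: I*sqrt(3022) ≈ 54.973*I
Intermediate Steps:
U = 280 (U = 28*10 = 280)
K = -1990 (K = 280 - 2270 = -1990)
sqrt(h + K) = sqrt(-1032 - 1990) = sqrt(-3022) = I*sqrt(3022)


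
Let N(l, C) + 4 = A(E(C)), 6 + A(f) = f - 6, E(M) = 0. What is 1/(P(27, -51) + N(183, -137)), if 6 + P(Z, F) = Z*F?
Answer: -1/1399 ≈ -0.00071480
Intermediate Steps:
A(f) = -12 + f (A(f) = -6 + (f - 6) = -6 + (-6 + f) = -12 + f)
N(l, C) = -16 (N(l, C) = -4 + (-12 + 0) = -4 - 12 = -16)
P(Z, F) = -6 + F*Z (P(Z, F) = -6 + Z*F = -6 + F*Z)
1/(P(27, -51) + N(183, -137)) = 1/((-6 - 51*27) - 16) = 1/((-6 - 1377) - 16) = 1/(-1383 - 16) = 1/(-1399) = -1/1399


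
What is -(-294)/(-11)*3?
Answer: -882/11 ≈ -80.182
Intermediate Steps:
-(-294)/(-11)*3 = -(-294)*(-1)/11*3 = -21*14/11*3 = -294/11*3 = -882/11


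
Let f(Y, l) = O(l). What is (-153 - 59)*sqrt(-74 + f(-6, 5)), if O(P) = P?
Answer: -212*I*sqrt(69) ≈ -1761.0*I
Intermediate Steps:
f(Y, l) = l
(-153 - 59)*sqrt(-74 + f(-6, 5)) = (-153 - 59)*sqrt(-74 + 5) = -212*I*sqrt(69)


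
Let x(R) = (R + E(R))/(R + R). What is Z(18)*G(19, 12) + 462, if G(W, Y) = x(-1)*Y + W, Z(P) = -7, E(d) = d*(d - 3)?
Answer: 455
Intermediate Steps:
E(d) = d*(-3 + d)
x(R) = (R + R*(-3 + R))/(2*R) (x(R) = (R + R*(-3 + R))/(R + R) = (R + R*(-3 + R))/((2*R)) = (R + R*(-3 + R))*(1/(2*R)) = (R + R*(-3 + R))/(2*R))
G(W, Y) = W - 3*Y/2 (G(W, Y) = (-1 + (½)*(-1))*Y + W = (-1 - ½)*Y + W = -3*Y/2 + W = W - 3*Y/2)
Z(18)*G(19, 12) + 462 = -7*(19 - 3/2*12) + 462 = -7*(19 - 18) + 462 = -7*1 + 462 = -7 + 462 = 455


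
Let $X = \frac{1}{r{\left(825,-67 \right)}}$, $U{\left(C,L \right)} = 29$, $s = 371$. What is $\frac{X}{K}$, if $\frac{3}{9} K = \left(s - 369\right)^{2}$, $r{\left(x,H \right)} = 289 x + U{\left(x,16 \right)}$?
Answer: $\frac{1}{2861448} \approx 3.4947 \cdot 10^{-7}$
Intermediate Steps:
$r{\left(x,H \right)} = 29 + 289 x$ ($r{\left(x,H \right)} = 289 x + 29 = 29 + 289 x$)
$X = \frac{1}{238454}$ ($X = \frac{1}{29 + 289 \cdot 825} = \frac{1}{29 + 238425} = \frac{1}{238454} \approx 4.1937 \cdot 10^{-6}$)
$K = 12$ ($K = 3 \left(371 - 369\right)^{2} = 3 \cdot 2^{2} = 3 \cdot 4 = 12$)
$\frac{X}{K} = \frac{1}{238454 \cdot 12} = \frac{1}{238454} \cdot \frac{1}{12} = \frac{1}{2861448}$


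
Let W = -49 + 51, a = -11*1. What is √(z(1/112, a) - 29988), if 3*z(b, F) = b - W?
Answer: I*√211600011/84 ≈ 173.17*I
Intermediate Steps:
a = -11
W = 2
z(b, F) = -⅔ + b/3 (z(b, F) = (b - 1*2)/3 = (b - 2)/3 = (-2 + b)/3 = -⅔ + b/3)
√(z(1/112, a) - 29988) = √((-⅔ + (⅓)/112) - 29988) = √((-⅔ + (⅓)*(1/112)) - 29988) = √((-⅔ + 1/336) - 29988) = √(-223/336 - 29988) = √(-10076191/336) = I*√211600011/84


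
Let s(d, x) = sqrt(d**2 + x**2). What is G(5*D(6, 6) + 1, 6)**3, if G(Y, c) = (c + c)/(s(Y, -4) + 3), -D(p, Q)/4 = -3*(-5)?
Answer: 1728/(3 + sqrt(89417))**3 ≈ 6.2720e-5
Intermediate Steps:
D(p, Q) = -60 (D(p, Q) = -(-12)*(-5) = -4*15 = -60)
G(Y, c) = 2*c/(3 + sqrt(16 + Y**2)) (G(Y, c) = (c + c)/(sqrt(Y**2 + (-4)**2) + 3) = (2*c)/(sqrt(Y**2 + 16) + 3) = (2*c)/(sqrt(16 + Y**2) + 3) = (2*c)/(3 + sqrt(16 + Y**2)) = 2*c/(3 + sqrt(16 + Y**2)))
G(5*D(6, 6) + 1, 6)**3 = (2*6/(3 + sqrt(16 + (5*(-60) + 1)**2)))**3 = (2*6/(3 + sqrt(16 + (-300 + 1)**2)))**3 = (2*6/(3 + sqrt(16 + (-299)**2)))**3 = (2*6/(3 + sqrt(16 + 89401)))**3 = (2*6/(3 + sqrt(89417)))**3 = (12/(3 + sqrt(89417)))**3 = 1728/(3 + sqrt(89417))**3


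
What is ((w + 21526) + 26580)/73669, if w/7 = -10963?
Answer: -1245/3203 ≈ -0.38870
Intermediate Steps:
w = -76741 (w = 7*(-10963) = -76741)
((w + 21526) + 26580)/73669 = ((-76741 + 21526) + 26580)/73669 = (-55215 + 26580)*(1/73669) = -28635*1/73669 = -1245/3203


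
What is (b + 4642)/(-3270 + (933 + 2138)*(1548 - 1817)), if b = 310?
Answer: -4952/829369 ≈ -0.0059708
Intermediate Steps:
(b + 4642)/(-3270 + (933 + 2138)*(1548 - 1817)) = (310 + 4642)/(-3270 + (933 + 2138)*(1548 - 1817)) = 4952/(-3270 + 3071*(-269)) = 4952/(-3270 - 826099) = 4952/(-829369) = 4952*(-1/829369) = -4952/829369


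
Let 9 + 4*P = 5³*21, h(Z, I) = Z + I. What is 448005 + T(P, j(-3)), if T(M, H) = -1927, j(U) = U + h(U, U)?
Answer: 446078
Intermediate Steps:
h(Z, I) = I + Z
P = 654 (P = -9/4 + (5³*21)/4 = -9/4 + (125*21)/4 = -9/4 + (¼)*2625 = -9/4 + 2625/4 = 654)
j(U) = 3*U (j(U) = U + (U + U) = U + 2*U = 3*U)
448005 + T(P, j(-3)) = 448005 - 1927 = 446078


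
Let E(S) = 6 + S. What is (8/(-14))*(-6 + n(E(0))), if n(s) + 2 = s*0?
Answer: 32/7 ≈ 4.5714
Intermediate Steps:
n(s) = -2 (n(s) = -2 + s*0 = -2 + 0 = -2)
(8/(-14))*(-6 + n(E(0))) = (8/(-14))*(-6 - 2) = (8*(-1/14))*(-8) = -4/7*(-8) = 32/7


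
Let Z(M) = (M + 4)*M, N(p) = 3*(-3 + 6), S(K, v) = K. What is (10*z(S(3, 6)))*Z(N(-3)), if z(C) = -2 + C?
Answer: 1170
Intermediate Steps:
N(p) = 9 (N(p) = 3*3 = 9)
Z(M) = M*(4 + M) (Z(M) = (4 + M)*M = M*(4 + M))
(10*z(S(3, 6)))*Z(N(-3)) = (10*(-2 + 3))*(9*(4 + 9)) = (10*1)*(9*13) = 10*117 = 1170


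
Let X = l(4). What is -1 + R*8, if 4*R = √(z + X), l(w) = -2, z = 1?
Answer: -1 + 2*I ≈ -1.0 + 2.0*I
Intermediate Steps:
X = -2
R = I/4 (R = √(1 - 2)/4 = √(-1)/4 = I/4 ≈ 0.25*I)
-1 + R*8 = -1 + (I/4)*8 = -1 + 2*I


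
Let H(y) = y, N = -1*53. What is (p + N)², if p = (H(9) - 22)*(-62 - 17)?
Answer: 948676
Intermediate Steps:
N = -53
p = 1027 (p = (9 - 22)*(-62 - 17) = -13*(-79) = 1027)
(p + N)² = (1027 - 53)² = 974² = 948676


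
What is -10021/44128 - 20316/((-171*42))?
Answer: 19631753/7545888 ≈ 2.6017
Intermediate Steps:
-10021/44128 - 20316/((-171*42)) = -10021*1/44128 - 20316/(-7182) = -10021/44128 - 20316*(-1/7182) = -10021/44128 + 3386/1197 = 19631753/7545888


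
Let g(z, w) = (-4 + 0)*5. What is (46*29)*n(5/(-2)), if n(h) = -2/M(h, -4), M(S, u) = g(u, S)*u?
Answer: -667/20 ≈ -33.350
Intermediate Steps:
g(z, w) = -20 (g(z, w) = -4*5 = -20)
M(S, u) = -20*u
n(h) = -1/40 (n(h) = -2/((-20*(-4))) = -2/80 = -2*1/80 = -1/40)
(46*29)*n(5/(-2)) = (46*29)*(-1/40) = 1334*(-1/40) = -667/20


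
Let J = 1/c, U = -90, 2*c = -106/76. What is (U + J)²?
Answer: 23483716/2809 ≈ 8360.2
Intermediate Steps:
c = -53/76 (c = (-106/76)/2 = (-106*1/76)/2 = (½)*(-53/38) = -53/76 ≈ -0.69737)
J = -76/53 (J = 1/(-53/76) = -76/53 ≈ -1.4340)
(U + J)² = (-90 - 76/53)² = (-4846/53)² = 23483716/2809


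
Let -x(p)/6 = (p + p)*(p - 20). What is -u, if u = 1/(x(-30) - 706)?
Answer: 1/18706 ≈ 5.3459e-5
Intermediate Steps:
x(p) = -12*p*(-20 + p) (x(p) = -6*(p + p)*(p - 20) = -6*2*p*(-20 + p) = -12*p*(-20 + p))
u = -1/18706 (u = 1/(12*(-30)*(20 - 1*(-30)) - 706) = 1/(12*(-30)*(20 + 30) - 706) = 1/(12*(-30)*50 - 706) = 1/(-18000 - 706) = 1/(-18706) = -1/18706 ≈ -5.3459e-5)
-u = -1*(-1/18706) = 1/18706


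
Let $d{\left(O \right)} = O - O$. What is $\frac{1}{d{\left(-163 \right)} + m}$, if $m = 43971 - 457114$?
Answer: $- \frac{1}{413143} \approx -2.4205 \cdot 10^{-6}$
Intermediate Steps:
$m = -413143$
$d{\left(O \right)} = 0$
$\frac{1}{d{\left(-163 \right)} + m} = \frac{1}{0 - 413143} = \frac{1}{-413143} = - \frac{1}{413143}$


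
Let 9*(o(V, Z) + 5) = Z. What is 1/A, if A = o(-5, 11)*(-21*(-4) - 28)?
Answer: -9/1904 ≈ -0.0047269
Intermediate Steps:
o(V, Z) = -5 + Z/9
A = -1904/9 (A = (-5 + (⅑)*11)*(-21*(-4) - 28) = (-5 + 11/9)*(84 - 28) = -34/9*56 = -1904/9 ≈ -211.56)
1/A = 1/(-1904/9) = -9/1904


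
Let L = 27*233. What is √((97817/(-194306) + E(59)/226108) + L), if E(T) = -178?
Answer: √189718281623582268299323/5491767631 ≈ 79.313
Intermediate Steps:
L = 6291
√((97817/(-194306) + E(59)/226108) + L) = √((97817/(-194306) - 178/226108) + 6291) = √((97817*(-1/194306) - 178*1/226108) + 6291) = √((-97817/194306 - 89/113054) + 6291) = √(-2768974088/5491767631 + 6291) = √(34545941192533/5491767631) = √189718281623582268299323/5491767631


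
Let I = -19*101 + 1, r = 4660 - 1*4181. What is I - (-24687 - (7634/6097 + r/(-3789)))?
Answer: 526024809640/23101533 ≈ 22770.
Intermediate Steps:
r = 479 (r = 4660 - 4181 = 479)
I = -1918 (I = -1919 + 1 = -1918)
I - (-24687 - (7634/6097 + r/(-3789))) = -1918 - (-24687 - (7634/6097 + 479/(-3789))) = -1918 - (-24687 - (7634*(1/6097) + 479*(-1/3789))) = -1918 - (-24687 - (7634/6097 - 479/3789)) = -1918 - (-24687 - 1*26004763/23101533) = -1918 - (-24687 - 26004763/23101533) = -1918 - 1*(-570333549934/23101533) = -1918 + 570333549934/23101533 = 526024809640/23101533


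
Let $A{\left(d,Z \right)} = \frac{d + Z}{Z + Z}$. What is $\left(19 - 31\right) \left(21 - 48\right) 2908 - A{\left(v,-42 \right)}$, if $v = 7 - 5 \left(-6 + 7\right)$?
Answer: $\frac{19786022}{21} \approx 9.4219 \cdot 10^{5}$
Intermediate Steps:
$v = 2$ ($v = 7 - 5 = 2$)
$A{\left(d,Z \right)} = \frac{Z + d}{2 Z}$
$\left(19 - 31\right) \left(21 - 48\right) 2908 - A{\left(v,-42 \right)} = \left(19 - 31\right) \left(21 - 48\right) 2908 - \frac{-42 + 2}{2 \left(-42\right)} = \left(-12\right) \left(-27\right) 2908 - \frac{1}{2} \left(- \frac{1}{42}\right) \left(-40\right) = 324 \cdot 2908 - \frac{10}{21} = 942192 - \frac{10}{21} = \frac{19786022}{21}$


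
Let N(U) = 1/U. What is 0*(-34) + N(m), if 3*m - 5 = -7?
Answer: -3/2 ≈ -1.5000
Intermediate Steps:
m = -2/3 (m = 5/3 + (1/3)*(-7) = 5/3 - 7/3 = -2/3 ≈ -0.66667)
0*(-34) + N(m) = 0*(-34) + 1/(-2/3) = 0 - 3/2 = -3/2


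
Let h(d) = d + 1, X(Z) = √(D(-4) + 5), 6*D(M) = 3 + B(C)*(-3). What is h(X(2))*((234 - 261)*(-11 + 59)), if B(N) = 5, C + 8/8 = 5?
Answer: -1296 - 1296*√3 ≈ -3540.7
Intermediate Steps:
C = 4 (C = -1 + 5 = 4)
D(M) = -2 (D(M) = (3 + 5*(-3))/6 = (3 - 15)/6 = (⅙)*(-12) = -2)
X(Z) = √3 (X(Z) = √(-2 + 5) = √3)
h(d) = 1 + d
h(X(2))*((234 - 261)*(-11 + 59)) = (1 + √3)*((234 - 261)*(-11 + 59)) = (1 + √3)*(-27*48) = (1 + √3)*(-1296) = -1296 - 1296*√3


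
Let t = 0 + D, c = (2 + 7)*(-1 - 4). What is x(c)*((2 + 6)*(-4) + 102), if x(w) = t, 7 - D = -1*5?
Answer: 840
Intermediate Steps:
D = 12 (D = 7 - (-1)*5 = 7 - 1*(-5) = 7 + 5 = 12)
c = -45 (c = 9*(-5) = -45)
t = 12 (t = 0 + 12 = 12)
x(w) = 12
x(c)*((2 + 6)*(-4) + 102) = 12*((2 + 6)*(-4) + 102) = 12*(8*(-4) + 102) = 12*(-32 + 102) = 12*70 = 840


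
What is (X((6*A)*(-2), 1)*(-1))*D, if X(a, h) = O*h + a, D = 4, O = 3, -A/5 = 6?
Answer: -1452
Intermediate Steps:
A = -30 (A = -5*6 = -30)
X(a, h) = a + 3*h (X(a, h) = 3*h + a = a + 3*h)
(X((6*A)*(-2), 1)*(-1))*D = (((6*(-30))*(-2) + 3*1)*(-1))*4 = ((-180*(-2) + 3)*(-1))*4 = ((360 + 3)*(-1))*4 = (363*(-1))*4 = -363*4 = -1452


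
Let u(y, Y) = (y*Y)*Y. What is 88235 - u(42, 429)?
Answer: -7641487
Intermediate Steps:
u(y, Y) = y*Y² (u(y, Y) = (Y*y)*Y = y*Y²)
88235 - u(42, 429) = 88235 - 42*429² = 88235 - 42*184041 = 88235 - 1*7729722 = 88235 - 7729722 = -7641487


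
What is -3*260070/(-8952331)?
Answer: 780210/8952331 ≈ 0.087152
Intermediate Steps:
-3*260070/(-8952331) = -780210*(-1/8952331) = 780210/8952331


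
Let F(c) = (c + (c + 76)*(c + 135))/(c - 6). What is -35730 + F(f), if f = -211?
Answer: -7763459/217 ≈ -35776.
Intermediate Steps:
F(c) = (c + (76 + c)*(135 + c))/(-6 + c)
-35730 + F(f) = -35730 + (10260 + (-211)**2 + 212*(-211))/(-6 - 211) = -35730 + (10260 + 44521 - 44732)/(-217) = -35730 - 1/217*10049 = -35730 - 10049/217 = -7763459/217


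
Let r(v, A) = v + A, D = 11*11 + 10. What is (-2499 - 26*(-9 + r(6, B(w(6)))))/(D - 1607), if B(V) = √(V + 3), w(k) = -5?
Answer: 269/164 + 13*I*√2/738 ≈ 1.6402 + 0.024912*I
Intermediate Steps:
B(V) = √(3 + V)
D = 131 (D = 121 + 10 = 131)
r(v, A) = A + v
(-2499 - 26*(-9 + r(6, B(w(6)))))/(D - 1607) = (-2499 - 26*(-9 + (√(3 - 5) + 6)))/(131 - 1607) = (-2499 - 26*(-9 + (√(-2) + 6)))/(-1476) = (-2499 - 26*(-9 + (I*√2 + 6)))*(-1/1476) = (-2499 - 26*(-9 + (6 + I*√2)))*(-1/1476) = (-2499 - 26*(-3 + I*√2))*(-1/1476) = (-2499 + (78 - 26*I*√2))*(-1/1476) = (-2421 - 26*I*√2)*(-1/1476) = 269/164 + 13*I*√2/738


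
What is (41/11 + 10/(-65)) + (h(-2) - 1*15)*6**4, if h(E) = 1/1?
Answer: -2594081/143 ≈ -18140.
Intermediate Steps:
h(E) = 1
(41/11 + 10/(-65)) + (h(-2) - 1*15)*6**4 = (41/11 + 10/(-65)) + (1 - 1*15)*6**4 = (41*(1/11) + 10*(-1/65)) + (1 - 15)*1296 = (41/11 - 2/13) - 14*1296 = 511/143 - 18144 = -2594081/143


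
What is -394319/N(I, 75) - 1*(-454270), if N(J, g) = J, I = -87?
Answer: 39915809/87 ≈ 4.5880e+5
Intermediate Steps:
-394319/N(I, 75) - 1*(-454270) = -394319/(-87) - 1*(-454270) = -394319*(-1/87) + 454270 = 394319/87 + 454270 = 39915809/87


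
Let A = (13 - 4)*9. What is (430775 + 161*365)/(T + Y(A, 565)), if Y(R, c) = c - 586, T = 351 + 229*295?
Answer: 97908/13577 ≈ 7.2113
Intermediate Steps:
A = 81 (A = 9*9 = 81)
T = 67906 (T = 351 + 67555 = 67906)
Y(R, c) = -586 + c
(430775 + 161*365)/(T + Y(A, 565)) = (430775 + 161*365)/(67906 + (-586 + 565)) = (430775 + 58765)/(67906 - 21) = 489540/67885 = 489540*(1/67885) = 97908/13577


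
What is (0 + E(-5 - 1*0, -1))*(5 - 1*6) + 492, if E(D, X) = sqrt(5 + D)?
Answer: 492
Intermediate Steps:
(0 + E(-5 - 1*0, -1))*(5 - 1*6) + 492 = (0 + sqrt(5 + (-5 - 1*0)))*(5 - 1*6) + 492 = (0 + sqrt(5 + (-5 + 0)))*(5 - 6) + 492 = (0 + sqrt(5 - 5))*(-1) + 492 = (0 + sqrt(0))*(-1) + 492 = (0 + 0)*(-1) + 492 = 0*(-1) + 492 = 0 + 492 = 492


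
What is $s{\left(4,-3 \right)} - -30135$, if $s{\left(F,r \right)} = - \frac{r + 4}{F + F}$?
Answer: $\frac{241079}{8} \approx 30135.0$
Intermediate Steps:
$s{\left(F,r \right)} = - \frac{4 + r}{2 F}$
$s{\left(4,-3 \right)} - -30135 = \frac{-4 - -3}{2 \cdot 4} - -30135 = \frac{1}{2} \cdot \frac{1}{4} \left(-4 + 3\right) + 30135 = \frac{1}{2} \cdot \frac{1}{4} \left(-1\right) + 30135 = - \frac{1}{8} + 30135 = \frac{241079}{8}$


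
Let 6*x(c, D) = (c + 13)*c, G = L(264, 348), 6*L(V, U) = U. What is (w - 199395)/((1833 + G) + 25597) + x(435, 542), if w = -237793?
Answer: 223093263/6872 ≈ 32464.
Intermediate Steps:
L(V, U) = U/6
G = 58 (G = (⅙)*348 = 58)
x(c, D) = c*(13 + c)/6 (x(c, D) = ((c + 13)*c)/6 = ((13 + c)*c)/6 = (c*(13 + c))/6 = c*(13 + c)/6)
(w - 199395)/((1833 + G) + 25597) + x(435, 542) = (-237793 - 199395)/((1833 + 58) + 25597) + (⅙)*435*(13 + 435) = -437188/(1891 + 25597) + (⅙)*435*448 = -437188/27488 + 32480 = -437188*1/27488 + 32480 = -109297/6872 + 32480 = 223093263/6872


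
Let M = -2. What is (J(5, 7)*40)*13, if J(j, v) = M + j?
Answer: 1560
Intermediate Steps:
J(j, v) = -2 + j
(J(5, 7)*40)*13 = ((-2 + 5)*40)*13 = (3*40)*13 = 120*13 = 1560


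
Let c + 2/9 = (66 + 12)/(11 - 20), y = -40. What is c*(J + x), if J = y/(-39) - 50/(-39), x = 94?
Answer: -100160/117 ≈ -856.07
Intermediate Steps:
c = -80/9 (c = -2/9 + (66 + 12)/(11 - 20) = -2/9 + 78/(-9) = -2/9 + 78*(-⅑) = -2/9 - 26/3 = -80/9 ≈ -8.8889)
J = 30/13 (J = -40/(-39) - 50/(-39) = -40*(-1/39) - 50*(-1/39) = 40/39 + 50/39 = 30/13 ≈ 2.3077)
c*(J + x) = -80*(30/13 + 94)/9 = -80/9*1252/13 = -100160/117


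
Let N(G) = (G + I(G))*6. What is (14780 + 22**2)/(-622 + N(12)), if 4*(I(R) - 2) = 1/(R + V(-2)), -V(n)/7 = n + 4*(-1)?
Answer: -549504/19367 ≈ -28.373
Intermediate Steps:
V(n) = 28 - 7*n (V(n) = -7*(n + 4*(-1)) = -7*(n - 4) = -7*(-4 + n) = 28 - 7*n)
I(R) = 2 + 1/(4*(42 + R)) (I(R) = 2 + 1/(4*(R + (28 - 7*(-2)))) = 2 + 1/(4*(R + (28 + 14))) = 2 + 1/(4*(R + 42)) = 2 + 1/(4*(42 + R)))
N(G) = 6*G + 3*(337 + 8*G)/(2*(42 + G)) (N(G) = (G + (337 + 8*G)/(4*(42 + G)))*6 = 6*G + 3*(337 + 8*G)/(2*(42 + G)))
(14780 + 22**2)/(-622 + N(12)) = (14780 + 22**2)/(-622 + 3*(337 + 4*12**2 + 176*12)/(2*(42 + 12))) = (14780 + 484)/(-622 + (3/2)*(337 + 4*144 + 2112)/54) = 15264/(-622 + (3/2)*(1/54)*(337 + 576 + 2112)) = 15264/(-622 + (3/2)*(1/54)*3025) = 15264/(-622 + 3025/36) = 15264/(-19367/36) = 15264*(-36/19367) = -549504/19367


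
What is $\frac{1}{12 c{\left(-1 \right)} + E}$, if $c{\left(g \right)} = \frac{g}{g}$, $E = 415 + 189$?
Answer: $\frac{1}{616} \approx 0.0016234$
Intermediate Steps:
$E = 604$
$c{\left(g \right)} = 1$
$\frac{1}{12 c{\left(-1 \right)} + E} = \frac{1}{12 \cdot 1 + 604} = \frac{1}{12 + 604} = \frac{1}{616}$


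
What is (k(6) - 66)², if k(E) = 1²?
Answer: 4225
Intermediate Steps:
k(E) = 1
(k(6) - 66)² = (1 - 66)² = (-65)² = 4225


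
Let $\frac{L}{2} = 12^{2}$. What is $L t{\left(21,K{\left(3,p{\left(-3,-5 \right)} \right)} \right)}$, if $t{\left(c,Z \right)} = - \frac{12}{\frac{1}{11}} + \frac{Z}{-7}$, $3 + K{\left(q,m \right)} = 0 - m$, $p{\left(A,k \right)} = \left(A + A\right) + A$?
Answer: $- \frac{267840}{7} \approx -38263.0$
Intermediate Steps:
$p{\left(A,k \right)} = 3 A$ ($p{\left(A,k \right)} = 2 A + A = 3 A$)
$K{\left(q,m \right)} = -3 - m$ ($K{\left(q,m \right)} = -3 + \left(0 - m\right) = -3 - m$)
$t{\left(c,Z \right)} = -132 - \frac{Z}{7}$ ($t{\left(c,Z \right)} = - 12 \frac{1}{\frac{1}{11}} + Z \left(- \frac{1}{7}\right) = \left(-12\right) 11 - \frac{Z}{7} = -132 - \frac{Z}{7}$)
$L = 288$ ($L = 2 \cdot 12^{2} = 2 \cdot 144 = 288$)
$L t{\left(21,K{\left(3,p{\left(-3,-5 \right)} \right)} \right)} = 288 \left(-132 - \frac{-3 - 3 \left(-3\right)}{7}\right) = 288 \left(-132 - \frac{-3 - -9}{7}\right) = 288 \left(-132 - \frac{-3 + 9}{7}\right) = 288 \left(-132 - \frac{6}{7}\right) = 288 \left(- \frac{930}{7}\right) = - \frac{267840}{7}$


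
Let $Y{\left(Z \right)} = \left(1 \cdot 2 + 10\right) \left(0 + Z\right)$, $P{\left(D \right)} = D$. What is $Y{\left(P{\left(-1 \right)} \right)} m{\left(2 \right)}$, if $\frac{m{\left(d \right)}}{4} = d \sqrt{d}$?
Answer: $- 96 \sqrt{2} \approx -135.76$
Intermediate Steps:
$Y{\left(Z \right)} = 12 Z$ ($Y{\left(Z \right)} = \left(2 + 10\right) Z = 12 Z$)
$m{\left(d \right)} = 4 d^{\frac{3}{2}}$ ($m{\left(d \right)} = 4 d \sqrt{d} = 4 d^{\frac{3}{2}}$)
$Y{\left(P{\left(-1 \right)} \right)} m{\left(2 \right)} = 12 \left(-1\right) 4 \cdot 2^{\frac{3}{2}} = - 12 \cdot 4 \cdot 2 \sqrt{2} = - 12 \cdot 8 \sqrt{2} = - 96 \sqrt{2}$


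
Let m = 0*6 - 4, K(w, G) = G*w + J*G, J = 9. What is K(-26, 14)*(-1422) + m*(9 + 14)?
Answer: 338344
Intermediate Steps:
K(w, G) = 9*G + G*w (K(w, G) = G*w + 9*G = 9*G + G*w)
m = -4 (m = 0 - 4 = -4)
K(-26, 14)*(-1422) + m*(9 + 14) = (14*(9 - 26))*(-1422) - 4*(9 + 14) = (14*(-17))*(-1422) - 4*23 = -238*(-1422) - 92 = 338436 - 92 = 338344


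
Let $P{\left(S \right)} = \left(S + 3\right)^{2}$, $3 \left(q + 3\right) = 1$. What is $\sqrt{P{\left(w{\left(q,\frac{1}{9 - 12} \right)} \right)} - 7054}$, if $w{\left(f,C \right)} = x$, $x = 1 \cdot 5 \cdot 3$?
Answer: $i \sqrt{6730} \approx 82.037 i$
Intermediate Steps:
$q = - \frac{8}{3}$ ($q = -3 + \frac{1}{3} \cdot 1 = -3 + \frac{1}{3} = - \frac{8}{3} \approx -2.6667$)
$x = 15$ ($x = 5 \cdot 3 = 15$)
$w{\left(f,C \right)} = 15$
$P{\left(S \right)} = \left(3 + S\right)^{2}$
$\sqrt{P{\left(w{\left(q,\frac{1}{9 - 12} \right)} \right)} - 7054} = \sqrt{\left(3 + 15\right)^{2} - 7054} = \sqrt{18^{2} - 7054} = \sqrt{324 - 7054} = \sqrt{-6730} = i \sqrt{6730}$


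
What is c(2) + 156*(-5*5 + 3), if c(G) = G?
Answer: -3430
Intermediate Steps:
c(2) + 156*(-5*5 + 3) = 2 + 156*(-5*5 + 3) = 2 + 156*(-25 + 3) = 2 + 156*(-22) = 2 - 3432 = -3430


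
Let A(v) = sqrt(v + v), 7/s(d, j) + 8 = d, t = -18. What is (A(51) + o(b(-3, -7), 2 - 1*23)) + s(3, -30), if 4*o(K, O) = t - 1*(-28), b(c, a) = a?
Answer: 11/10 + sqrt(102) ≈ 11.200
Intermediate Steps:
s(d, j) = 7/(-8 + d)
A(v) = sqrt(2)*sqrt(v) (A(v) = sqrt(2*v) = sqrt(2)*sqrt(v))
o(K, O) = 5/2 (o(K, O) = (-18 - 1*(-28))/4 = (-18 + 28)/4 = (1/4)*10 = 5/2)
(A(51) + o(b(-3, -7), 2 - 1*23)) + s(3, -30) = (sqrt(2)*sqrt(51) + 5/2) + 7/(-8 + 3) = (sqrt(102) + 5/2) + 7/(-5) = (5/2 + sqrt(102)) + 7*(-1/5) = (5/2 + sqrt(102)) - 7/5 = 11/10 + sqrt(102)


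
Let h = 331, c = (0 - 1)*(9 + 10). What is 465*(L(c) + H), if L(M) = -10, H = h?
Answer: 149265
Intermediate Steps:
c = -19 (c = -1*19 = -19)
H = 331
465*(L(c) + H) = 465*(-10 + 331) = 465*321 = 149265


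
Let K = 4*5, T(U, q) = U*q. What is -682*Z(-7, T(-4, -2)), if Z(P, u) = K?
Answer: -13640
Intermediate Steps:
K = 20
Z(P, u) = 20
-682*Z(-7, T(-4, -2)) = -682*20 = -13640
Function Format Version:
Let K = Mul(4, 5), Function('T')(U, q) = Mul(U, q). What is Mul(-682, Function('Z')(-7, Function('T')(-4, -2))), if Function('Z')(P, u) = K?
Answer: -13640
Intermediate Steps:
K = 20
Function('Z')(P, u) = 20
Mul(-682, Function('Z')(-7, Function('T')(-4, -2))) = Mul(-682, 20) = -13640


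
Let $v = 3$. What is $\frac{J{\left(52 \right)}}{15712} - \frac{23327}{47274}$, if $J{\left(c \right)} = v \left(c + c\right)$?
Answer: $- \frac{21985271}{46423068} \approx -0.47359$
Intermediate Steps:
$J{\left(c \right)} = 6 c$ ($J{\left(c \right)} = 3 \left(c + c\right) = 3 \cdot 2 c = 6 c$)
$\frac{J{\left(52 \right)}}{15712} - \frac{23327}{47274} = \frac{6 \cdot 52}{15712} - \frac{23327}{47274} = 312 \cdot \frac{1}{15712} - \frac{23327}{47274} = \frac{39}{1964} - \frac{23327}{47274} = - \frac{21985271}{46423068}$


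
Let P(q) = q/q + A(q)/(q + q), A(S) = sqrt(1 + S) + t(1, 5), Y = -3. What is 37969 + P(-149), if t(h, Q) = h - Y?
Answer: 5657528/149 - I*sqrt(37)/149 ≈ 37970.0 - 0.040824*I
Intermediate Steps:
t(h, Q) = 3 + h (t(h, Q) = h - 1*(-3) = h + 3 = 3 + h)
A(S) = 4 + sqrt(1 + S) (A(S) = sqrt(1 + S) + (3 + 1) = sqrt(1 + S) + 4 = 4 + sqrt(1 + S))
P(q) = 1 + (4 + sqrt(1 + q))/(2*q) (P(q) = q/q + (4 + sqrt(1 + q))/(q + q) = 1 + (4 + sqrt(1 + q))/((2*q)) = 1 + (4 + sqrt(1 + q))*(1/(2*q)) = 1 + (4 + sqrt(1 + q))/(2*q))
37969 + P(-149) = 37969 + (2 - 149 + sqrt(1 - 149)/2)/(-149) = 37969 - (2 - 149 + sqrt(-148)/2)/149 = 37969 - (2 - 149 + (2*I*sqrt(37))/2)/149 = 37969 - (2 - 149 + I*sqrt(37))/149 = 37969 - (-147 + I*sqrt(37))/149 = 37969 + (147/149 - I*sqrt(37)/149) = 5657528/149 - I*sqrt(37)/149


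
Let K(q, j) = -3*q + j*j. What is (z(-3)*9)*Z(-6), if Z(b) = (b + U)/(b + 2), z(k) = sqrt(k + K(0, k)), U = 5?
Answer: 9*sqrt(6)/4 ≈ 5.5114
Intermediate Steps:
K(q, j) = j**2 - 3*q (K(q, j) = -3*q + j**2 = j**2 - 3*q)
z(k) = sqrt(k + k**2) (z(k) = sqrt(k + (k**2 - 3*0)) = sqrt(k + (k**2 + 0)) = sqrt(k + k**2))
Z(b) = (5 + b)/(2 + b) (Z(b) = (b + 5)/(b + 2) = (5 + b)/(2 + b))
(z(-3)*9)*Z(-6) = (sqrt(-3*(1 - 3))*9)*((5 - 6)/(2 - 6)) = (sqrt(-3*(-2))*9)*(-1/(-4)) = (sqrt(6)*9)*(-1/4*(-1)) = (9*sqrt(6))*(1/4) = 9*sqrt(6)/4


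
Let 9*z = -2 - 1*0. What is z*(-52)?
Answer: 104/9 ≈ 11.556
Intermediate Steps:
z = -2/9 (z = (-2 - 1*0)/9 = (-2 + 0)/9 = (⅑)*(-2) = -2/9 ≈ -0.22222)
z*(-52) = -2/9*(-52) = 104/9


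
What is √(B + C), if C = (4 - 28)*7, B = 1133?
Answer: √965 ≈ 31.064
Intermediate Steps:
C = -168 (C = -24*7 = -168)
√(B + C) = √(1133 - 168) = √965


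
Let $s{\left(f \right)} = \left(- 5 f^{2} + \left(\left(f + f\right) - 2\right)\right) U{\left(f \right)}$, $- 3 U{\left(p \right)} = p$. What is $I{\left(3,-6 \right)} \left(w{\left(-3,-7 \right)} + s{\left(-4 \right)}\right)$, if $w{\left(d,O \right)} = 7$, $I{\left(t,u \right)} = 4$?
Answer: $-452$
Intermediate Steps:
$U{\left(p \right)} = - \frac{p}{3}$
$s{\left(f \right)} = - \frac{f \left(-2 - 5 f^{2} + 2 f\right)}{3}$ ($s{\left(f \right)} = \left(- 5 f^{2} + \left(\left(f + f\right) - 2\right)\right) \left(- \frac{f}{3}\right) = \left(- 5 f^{2} + \left(2 f - 2\right)\right) \left(- \frac{f}{3}\right) = \left(- 5 f^{2} + \left(-2 + 2 f\right)\right) \left(- \frac{f}{3}\right) = \left(-2 - 5 f^{2} + 2 f\right) \left(- \frac{f}{3}\right) = - \frac{f \left(-2 - 5 f^{2} + 2 f\right)}{3}$)
$I{\left(3,-6 \right)} \left(w{\left(-3,-7 \right)} + s{\left(-4 \right)}\right) = 4 \left(7 + \frac{1}{3} \left(-4\right) \left(2 - -8 + 5 \left(-4\right)^{2}\right)\right) = 4 \left(7 + \frac{1}{3} \left(-4\right) \left(2 + 8 + 5 \cdot 16\right)\right) = 4 \left(7 + \frac{1}{3} \left(-4\right) \left(2 + 8 + 80\right)\right) = 4 \left(7 + \frac{1}{3} \left(-4\right) 90\right) = 4 \left(7 - 120\right) = 4 \left(-113\right) = -452$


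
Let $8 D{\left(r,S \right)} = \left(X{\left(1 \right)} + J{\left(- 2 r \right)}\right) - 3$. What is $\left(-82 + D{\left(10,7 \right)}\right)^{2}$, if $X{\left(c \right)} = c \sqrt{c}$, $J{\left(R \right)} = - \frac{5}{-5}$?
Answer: $\frac{431649}{64} \approx 6744.5$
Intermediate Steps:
$J{\left(R \right)} = 1$ ($J{\left(R \right)} = \left(-5\right) \left(- \frac{1}{5}\right) = 1$)
$X{\left(c \right)} = c^{\frac{3}{2}}$
$D{\left(r,S \right)} = - \frac{1}{8}$ ($D{\left(r,S \right)} = \frac{\left(1^{\frac{3}{2}} + 1\right) - 3}{8} = \frac{\left(1 + 1\right) - 3}{8} = \frac{2 - 3}{8} = \frac{1}{8} \left(-1\right) = - \frac{1}{8}$)
$\left(-82 + D{\left(10,7 \right)}\right)^{2} = \left(-82 - \frac{1}{8}\right)^{2} = \left(- \frac{657}{8}\right)^{2} = \frac{431649}{64}$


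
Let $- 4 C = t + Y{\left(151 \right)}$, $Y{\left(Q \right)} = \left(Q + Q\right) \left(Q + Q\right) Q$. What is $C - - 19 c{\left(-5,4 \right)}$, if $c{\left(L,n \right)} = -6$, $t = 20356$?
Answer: $-3448154$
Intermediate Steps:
$Y{\left(Q \right)} = 4 Q^{3}$ ($Y{\left(Q \right)} = 2 Q 2 Q Q = 4 Q^{2} Q = 4 Q^{3}$)
$C = -3448040$ ($C = - \frac{20356 + 4 \cdot 151^{3}}{4} = - \frac{20356 + 4 \cdot 3442951}{4} = - \frac{20356 + 13771804}{4} = \left(- \frac{1}{4}\right) 13792160 = -3448040$)
$C - - 19 c{\left(-5,4 \right)} = -3448040 - \left(-19\right) \left(-6\right) = -3448040 - 114 = -3448154$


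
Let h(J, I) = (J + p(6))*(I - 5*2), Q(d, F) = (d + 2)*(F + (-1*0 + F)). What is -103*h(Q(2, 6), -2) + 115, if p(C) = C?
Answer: 66859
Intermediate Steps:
Q(d, F) = 2*F*(2 + d) (Q(d, F) = (2 + d)*(F + (0 + F)) = (2 + d)*(F + F) = (2 + d)*(2*F) = 2*F*(2 + d))
h(J, I) = (-10 + I)*(6 + J) (h(J, I) = (J + 6)*(I - 5*2) = (6 + J)*(I - 10) = (6 + J)*(-10 + I) = (-10 + I)*(6 + J))
-103*h(Q(2, 6), -2) + 115 = -103*(-60 - 20*6*(2 + 2) + 6*(-2) - 4*6*(2 + 2)) + 115 = -103*(-60 - 20*6*4 - 12 - 4*6*4) + 115 = -103*(-60 - 10*48 - 12 - 2*48) + 115 = -103*(-60 - 480 - 12 - 96) + 115 = -103*(-648) + 115 = 66744 + 115 = 66859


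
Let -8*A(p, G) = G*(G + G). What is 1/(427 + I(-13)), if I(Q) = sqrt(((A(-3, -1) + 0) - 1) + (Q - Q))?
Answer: 1708/729321 - 2*I*sqrt(5)/729321 ≈ 0.0023419 - 6.1319e-6*I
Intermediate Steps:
A(p, G) = -G**2/4 (A(p, G) = -G*(G + G)/8 = -G*2*G/8 = -G**2/4)
I(Q) = I*sqrt(5)/2 (I(Q) = sqrt(((-1/4*(-1)**2 + 0) - 1) + (Q - Q)) = sqrt(((-1/4*1 + 0) - 1) + 0) = sqrt(((-1/4 + 0) - 1) + 0) = sqrt((-1/4 - 1) + 0) = sqrt(-5/4 + 0) = sqrt(-5/4) = I*sqrt(5)/2)
1/(427 + I(-13)) = 1/(427 + I*sqrt(5)/2)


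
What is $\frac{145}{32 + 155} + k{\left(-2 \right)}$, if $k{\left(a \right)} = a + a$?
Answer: $- \frac{603}{187} \approx -3.2246$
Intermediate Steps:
$k{\left(a \right)} = 2 a$
$\frac{145}{32 + 155} + k{\left(-2 \right)} = \frac{145}{32 + 155} + 2 \left(-2\right) = \frac{145}{187} - 4 = - \frac{603}{187}$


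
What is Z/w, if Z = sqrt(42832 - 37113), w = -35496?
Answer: -sqrt(5719)/35496 ≈ -0.0021305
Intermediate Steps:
Z = sqrt(5719) ≈ 75.624
Z/w = sqrt(5719)/(-35496) = sqrt(5719)*(-1/35496) = -sqrt(5719)/35496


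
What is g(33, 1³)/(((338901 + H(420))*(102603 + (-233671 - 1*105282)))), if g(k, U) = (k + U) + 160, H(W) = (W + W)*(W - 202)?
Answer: -97/61689831675 ≈ -1.5724e-9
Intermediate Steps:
H(W) = 2*W*(-202 + W) (H(W) = (2*W)*(-202 + W) = 2*W*(-202 + W))
g(k, U) = 160 + U + k (g(k, U) = (U + k) + 160 = 160 + U + k)
g(33, 1³)/(((338901 + H(420))*(102603 + (-233671 - 1*105282)))) = (160 + 1³ + 33)/(((338901 + 2*420*(-202 + 420))*(102603 + (-233671 - 1*105282)))) = (160 + 1 + 33)/(((338901 + 2*420*218)*(102603 + (-233671 - 105282)))) = 194/(((338901 + 183120)*(102603 - 338953))) = 194/((522021*(-236350))) = 194/(-123379663350) = 194*(-1/123379663350) = -97/61689831675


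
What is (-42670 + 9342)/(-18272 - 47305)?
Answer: 33328/65577 ≈ 0.50823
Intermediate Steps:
(-42670 + 9342)/(-18272 - 47305) = -33328/(-65577) = -33328*(-1/65577) = 33328/65577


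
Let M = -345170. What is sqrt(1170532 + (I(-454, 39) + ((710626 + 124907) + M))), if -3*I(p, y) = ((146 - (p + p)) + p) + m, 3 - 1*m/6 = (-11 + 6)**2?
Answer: sqrt(1660739) ≈ 1288.7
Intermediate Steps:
m = -132 (m = 18 - 6*(-11 + 6)**2 = 18 - 6*(-5)**2 = 18 - 6*25 = 18 - 150 = -132)
I(p, y) = -14/3 + p/3 (I(p, y) = -(((146 - (p + p)) + p) - 132)/3 = -(((146 - 2*p) + p) - 132)/3 = -((146 - p) - 132)/3 = -(14 - p)/3 = -14/3 + p/3)
sqrt(1170532 + (I(-454, 39) + ((710626 + 124907) + M))) = sqrt(1170532 + ((-14/3 + (1/3)*(-454)) + ((710626 + 124907) - 345170))) = sqrt(1170532 + ((-14/3 - 454/3) + (835533 - 345170))) = sqrt(1170532 + (-156 + 490363)) = sqrt(1170532 + 490207) = sqrt(1660739)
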